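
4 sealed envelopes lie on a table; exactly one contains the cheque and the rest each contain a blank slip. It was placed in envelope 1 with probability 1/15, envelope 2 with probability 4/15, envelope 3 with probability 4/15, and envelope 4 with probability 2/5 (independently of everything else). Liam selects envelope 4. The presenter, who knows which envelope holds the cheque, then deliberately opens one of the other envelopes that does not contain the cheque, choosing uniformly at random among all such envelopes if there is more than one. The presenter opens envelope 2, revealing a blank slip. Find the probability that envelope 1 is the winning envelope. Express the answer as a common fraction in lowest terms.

Condition on the true location of the cheque.
If it is in envelope 1 (prior 1/15): the presenter has 2 equally likely choices, so probability 1/2; weight (1/15)·(1/2) = 1/30.
If it is in envelope 2 (prior 4/15): the presenter opened envelope 2, so this case is ruled out; weight (4/15)·0 = 0.
If it is in envelope 3 (prior 4/15): the presenter has 2 equally likely choices, so probability 1/2; weight (4/15)·(1/2) = 2/15.
If it is in envelope 4 (prior 2/5): the presenter has 3 equally likely choices, so probability 1/3; weight (2/5)·(1/3) = 2/15.
The weights sum to 3/10.
So P(the cheque in envelope 1 | the presenter opened envelope 2) = (1/30) / (3/10) = 1/9.

1/9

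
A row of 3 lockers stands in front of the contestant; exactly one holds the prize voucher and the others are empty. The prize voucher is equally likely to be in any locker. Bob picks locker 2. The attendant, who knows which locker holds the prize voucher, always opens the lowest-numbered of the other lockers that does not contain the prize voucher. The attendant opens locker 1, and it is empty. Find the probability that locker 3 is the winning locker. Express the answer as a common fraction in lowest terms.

1/2

Apply Bayes' rule, conditioning on where the prize voucher actually is.
If it is in locker 1 (prior 1/3): the attendant opened locker 1, so this case is ruled out; weight (1/3)·0 = 0.
If it is in either of lockers 2 and 3 (prior 1/3 each): locker 1 is the lowest-numbered option available, probability 1; weight (1/3)·1 = 1/3 each.
The weights sum to 2/3.
So P(the prize voucher in locker 3 | the attendant opened locker 1) = (1/3) / (2/3) = 1/2.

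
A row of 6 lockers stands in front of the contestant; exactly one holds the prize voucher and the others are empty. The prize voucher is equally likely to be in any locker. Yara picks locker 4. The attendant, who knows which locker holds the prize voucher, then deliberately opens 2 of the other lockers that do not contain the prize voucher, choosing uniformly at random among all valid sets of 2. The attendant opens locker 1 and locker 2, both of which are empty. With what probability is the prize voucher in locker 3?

Apply Bayes' rule, conditioning on where the prize voucher actually is.
If it is in either of lockers 1 and 2 (prior 1/6 each): that locker was opened and seen not to hold the prize — ruled out; weight (1/6)·0 = 0 each.
If it is in any of lockers 3, 5, and 6 (prior 1/6 each): the attendant has 6 equally likely choices, so probability 1/6; weight (1/6)·(1/6) = 1/36 each.
If it is in locker 4 (prior 1/6): the attendant has 10 equally likely choices, so probability 1/10; weight (1/6)·(1/10) = 1/60.
The weights sum to 1/10.
So P(the prize voucher in locker 3 | the attendant opened locker 1 and locker 2) = (1/36) / (1/10) = 5/18.

5/18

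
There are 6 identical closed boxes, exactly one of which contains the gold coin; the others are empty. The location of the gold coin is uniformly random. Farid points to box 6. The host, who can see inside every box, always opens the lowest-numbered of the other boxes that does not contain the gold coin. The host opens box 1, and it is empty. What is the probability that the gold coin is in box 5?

Apply Bayes' rule, conditioning on where the gold coin actually is.
If it is in box 1 (prior 1/6): the host opened box 1, so this case is ruled out; weight (1/6)·0 = 0.
If it is in any of boxes 2, 3, 4, 5, and 6 (prior 1/6 each): box 1 is the lowest-numbered option available, probability 1; weight (1/6)·1 = 1/6 each.
The weights sum to 5/6.
So P(the gold coin in box 5 | the host opened box 1) = (1/6) / (5/6) = 1/5.

1/5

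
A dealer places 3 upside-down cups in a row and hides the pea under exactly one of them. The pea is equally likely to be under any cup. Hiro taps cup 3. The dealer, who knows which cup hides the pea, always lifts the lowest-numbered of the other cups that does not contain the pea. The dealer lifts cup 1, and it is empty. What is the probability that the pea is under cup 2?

1/2

Consider each possible location of the pea in turn.
If it is under cup 1 (prior 1/3): the dealer opened cup 1, so this case is ruled out; weight (1/3)·0 = 0.
If it is under either of cups 2 and 3 (prior 1/3 each): cup 1 is the lowest-numbered option available, probability 1; weight (1/3)·1 = 1/3 each.
The weights sum to 2/3.
So P(the pea under cup 2 | the dealer opened cup 1) = (1/3) / (2/3) = 1/2.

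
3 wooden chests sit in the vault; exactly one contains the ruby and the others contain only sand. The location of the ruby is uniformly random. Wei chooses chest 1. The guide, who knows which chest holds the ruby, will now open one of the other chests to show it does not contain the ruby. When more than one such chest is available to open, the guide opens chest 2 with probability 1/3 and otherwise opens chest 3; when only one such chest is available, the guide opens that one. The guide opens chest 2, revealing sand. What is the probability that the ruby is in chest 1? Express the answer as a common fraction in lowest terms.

Apply Bayes' rule, conditioning on where the ruby actually is.
If it is in chest 1 (prior 1/3): chest 2 is available, opened with probability 1/3; weight (1/3)·(1/3) = 1/9.
If it is in chest 2 (prior 1/3): the guide opened chest 2, so this case is ruled out; weight (1/3)·0 = 0.
If it is in chest 3 (prior 1/3): only chest 2 is available, probability 1; weight (1/3)·1 = 1/3.
The weights sum to 4/9.
So P(the ruby in chest 1 | the guide opened chest 2) = (1/9) / (4/9) = 1/4.

1/4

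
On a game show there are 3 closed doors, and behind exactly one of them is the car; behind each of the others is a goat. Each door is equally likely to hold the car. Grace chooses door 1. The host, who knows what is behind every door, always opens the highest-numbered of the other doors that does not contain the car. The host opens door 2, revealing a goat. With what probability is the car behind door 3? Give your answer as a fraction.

1

Condition on the true location of the car.
If it is behind door 1 (prior 1/3): the host would have opened door 3 instead, probability 0; weight (1/3)·0 = 0.
If it is behind door 2 (prior 1/3): the host opened door 2, so this case is ruled out; weight (1/3)·0 = 0.
If it is behind door 3 (prior 1/3): door 2 is the highest-numbered option available, probability 1; weight (1/3)·1 = 1/3.
The weights sum to 1/3.
So P(the car behind door 3 | the host opened door 2) = (1/3) / (1/3) = 1.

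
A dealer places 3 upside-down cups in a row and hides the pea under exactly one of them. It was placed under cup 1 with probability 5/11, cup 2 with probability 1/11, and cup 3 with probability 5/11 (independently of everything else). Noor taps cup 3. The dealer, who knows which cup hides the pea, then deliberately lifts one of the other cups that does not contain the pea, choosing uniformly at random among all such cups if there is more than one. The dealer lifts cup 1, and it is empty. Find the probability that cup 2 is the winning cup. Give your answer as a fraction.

2/7

Condition on the true location of the pea.
If it is under cup 1 (prior 5/11): the dealer opened cup 1, so this case is ruled out; weight (5/11)·0 = 0.
If it is under cup 2 (prior 1/11): the dealer has no choice, probability 1; weight (1/11)·1 = 1/11.
If it is under cup 3 (prior 5/11): the dealer has 2 equally likely choices, so probability 1/2; weight (5/11)·(1/2) = 5/22.
The weights sum to 7/22.
So P(the pea under cup 2 | the dealer opened cup 1) = (1/11) / (7/22) = 2/7.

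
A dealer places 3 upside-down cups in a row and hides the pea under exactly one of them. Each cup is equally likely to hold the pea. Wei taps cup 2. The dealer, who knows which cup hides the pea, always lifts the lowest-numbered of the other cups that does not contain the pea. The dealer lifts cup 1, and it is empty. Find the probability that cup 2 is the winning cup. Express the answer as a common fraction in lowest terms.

Apply Bayes' rule, conditioning on where the pea actually is.
If it is under cup 1 (prior 1/3): the dealer opened cup 1, so this case is ruled out; weight (1/3)·0 = 0.
If it is under either of cups 2 and 3 (prior 1/3 each): cup 1 is the lowest-numbered option available, probability 1; weight (1/3)·1 = 1/3 each.
The weights sum to 2/3.
So P(the pea under cup 2 | the dealer opened cup 1) = (1/3) / (2/3) = 1/2.

1/2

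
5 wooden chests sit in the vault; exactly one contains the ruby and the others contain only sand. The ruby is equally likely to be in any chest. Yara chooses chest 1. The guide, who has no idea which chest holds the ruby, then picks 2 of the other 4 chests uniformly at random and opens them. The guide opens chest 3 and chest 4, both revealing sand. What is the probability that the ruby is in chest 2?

1/3

Condition on the true location of the ruby.
If it is in any of chests 1, 2, and 5 (prior 1/5 each): the guide picks exactly this set with probability 1/6 regardless, and none is the prize; weight (1/5)·(1/6) = 1/30 each.
If it is in either of chests 3 and 4 (prior 1/5 each): that chest was opened and seen not to hold the prize — ruled out; weight (1/5)·0 = 0 each.
The weights sum to 1/10.
So P(the ruby in chest 2 | the guide opened chest 3 and chest 4) = (1/30) / (1/10) = 1/3.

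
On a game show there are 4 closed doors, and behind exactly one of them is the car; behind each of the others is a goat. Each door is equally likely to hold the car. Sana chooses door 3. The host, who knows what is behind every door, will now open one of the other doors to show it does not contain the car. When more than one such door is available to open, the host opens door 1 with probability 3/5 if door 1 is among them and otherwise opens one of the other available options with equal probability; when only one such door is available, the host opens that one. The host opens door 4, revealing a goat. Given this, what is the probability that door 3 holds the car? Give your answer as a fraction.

2/11

Consider each possible location of the car in turn.
If it is behind door 1 (prior 1/4): door 1 holds the prize so is unavailable; the host chooses uniformly among the 2 others, probability 1/2; weight (1/4)·(1/2) = 1/8.
If it is behind door 2 (prior 1/4): door 1 is available but not opened, probability 2/5; weight (1/4)·(2/5) = 1/10.
If it is behind door 3 (prior 1/4): door 1 is available but not opened; door 4 gets probability (1 − 3/5)/2 = 1/5; weight (1/4)·(1/5) = 1/20.
If it is behind door 4 (prior 1/4): the host opened door 4, so this case is ruled out; weight (1/4)·0 = 0.
The weights sum to 11/40.
So P(the car behind door 3 | the host opened door 4) = (1/20) / (11/40) = 2/11.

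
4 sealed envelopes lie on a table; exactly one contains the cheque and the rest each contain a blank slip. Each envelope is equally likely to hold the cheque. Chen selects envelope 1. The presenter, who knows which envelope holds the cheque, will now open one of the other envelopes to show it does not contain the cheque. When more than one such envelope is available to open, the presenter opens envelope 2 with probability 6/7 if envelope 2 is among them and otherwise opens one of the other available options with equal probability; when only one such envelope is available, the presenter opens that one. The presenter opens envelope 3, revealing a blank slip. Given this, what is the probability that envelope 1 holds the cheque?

1/10

Apply Bayes' rule, conditioning on where the cheque actually is.
If it is in envelope 1 (prior 1/4): envelope 2 is available but not opened; envelope 3 gets probability (1 − 6/7)/2 = 1/14; weight (1/4)·(1/14) = 1/56.
If it is in envelope 2 (prior 1/4): envelope 2 holds the prize so is unavailable; the presenter chooses uniformly among the 2 others, probability 1/2; weight (1/4)·(1/2) = 1/8.
If it is in envelope 3 (prior 1/4): the presenter opened envelope 3, so this case is ruled out; weight (1/4)·0 = 0.
If it is in envelope 4 (prior 1/4): envelope 2 is available but not opened, probability 1/7; weight (1/4)·(1/7) = 1/28.
The weights sum to 5/28.
So P(the cheque in envelope 1 | the presenter opened envelope 3) = (1/56) / (5/28) = 1/10.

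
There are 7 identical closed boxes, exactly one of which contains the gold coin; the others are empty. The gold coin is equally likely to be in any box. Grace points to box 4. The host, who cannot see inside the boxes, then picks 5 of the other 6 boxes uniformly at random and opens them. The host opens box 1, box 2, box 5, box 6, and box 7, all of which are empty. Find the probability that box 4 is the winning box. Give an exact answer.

1/2

Because the host chose which boxes to open without knowing where the gold coin is, the choice is independent of the prize location. Learning that none of the 5 opened boxes holds the gold coin simply rules out those 5 locations and leaves the remaining 2 boxes still equally likely by symmetry.
So P(the gold coin in box 4) = 1/2.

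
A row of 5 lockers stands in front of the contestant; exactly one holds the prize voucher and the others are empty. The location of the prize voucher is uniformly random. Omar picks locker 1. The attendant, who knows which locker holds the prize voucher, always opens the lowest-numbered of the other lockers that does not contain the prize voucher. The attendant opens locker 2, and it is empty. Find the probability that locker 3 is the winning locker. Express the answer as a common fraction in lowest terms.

1/4

Condition on the true location of the prize voucher.
If it is in any of lockers 1, 3, 4, and 5 (prior 1/5 each): locker 2 is the lowest-numbered option available, probability 1; weight (1/5)·1 = 1/5 each.
If it is in locker 2 (prior 1/5): the attendant opened locker 2, so this case is ruled out; weight (1/5)·0 = 0.
The weights sum to 4/5.
So P(the prize voucher in locker 3 | the attendant opened locker 2) = (1/5) / (4/5) = 1/4.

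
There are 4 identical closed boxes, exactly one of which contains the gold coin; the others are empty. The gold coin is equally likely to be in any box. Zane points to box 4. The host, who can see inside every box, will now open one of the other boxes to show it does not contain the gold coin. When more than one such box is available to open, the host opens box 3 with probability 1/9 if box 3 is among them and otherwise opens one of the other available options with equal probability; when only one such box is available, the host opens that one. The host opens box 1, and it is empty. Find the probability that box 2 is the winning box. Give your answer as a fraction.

Apply Bayes' rule, conditioning on where the gold coin actually is.
If it is in box 1 (prior 1/4): the host opened box 1, so this case is ruled out; weight (1/4)·0 = 0.
If it is in box 2 (prior 1/4): box 3 is available but not opened, probability 8/9; weight (1/4)·(8/9) = 2/9.
If it is in box 3 (prior 1/4): box 3 holds the prize so is unavailable; the host chooses uniformly among the 2 others, probability 1/2; weight (1/4)·(1/2) = 1/8.
If it is in box 4 (prior 1/4): box 3 is available but not opened; box 1 gets probability (1 − 1/9)/2 = 4/9; weight (1/4)·(4/9) = 1/9.
The weights sum to 11/24.
So P(the gold coin in box 2 | the host opened box 1) = (2/9) / (11/24) = 16/33.

16/33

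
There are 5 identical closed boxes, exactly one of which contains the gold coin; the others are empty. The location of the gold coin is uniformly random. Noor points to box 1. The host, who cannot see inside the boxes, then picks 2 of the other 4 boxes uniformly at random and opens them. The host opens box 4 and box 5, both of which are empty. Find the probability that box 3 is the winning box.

Consider each possible location of the gold coin in turn.
If it is in any of boxes 1, 2, and 3 (prior 1/5 each): the host picks exactly this set with probability 1/6 regardless, and none is the prize; weight (1/5)·(1/6) = 1/30 each.
If it is in either of boxes 4 and 5 (prior 1/5 each): that box was opened and seen not to hold the prize — ruled out; weight (1/5)·0 = 0 each.
The weights sum to 1/10.
So P(the gold coin in box 3 | the host opened box 4 and box 5) = (1/30) / (1/10) = 1/3.

1/3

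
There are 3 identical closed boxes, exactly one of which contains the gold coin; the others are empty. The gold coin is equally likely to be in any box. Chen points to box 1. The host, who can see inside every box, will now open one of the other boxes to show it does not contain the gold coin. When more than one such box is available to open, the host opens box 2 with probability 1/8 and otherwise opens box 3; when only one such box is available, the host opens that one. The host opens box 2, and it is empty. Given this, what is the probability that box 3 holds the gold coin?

8/9

Apply Bayes' rule, conditioning on where the gold coin actually is.
If it is in box 1 (prior 1/3): box 2 is available, opened with probability 1/8; weight (1/3)·(1/8) = 1/24.
If it is in box 2 (prior 1/3): the host opened box 2, so this case is ruled out; weight (1/3)·0 = 0.
If it is in box 3 (prior 1/3): only box 2 is available, probability 1; weight (1/3)·1 = 1/3.
The weights sum to 3/8.
So P(the gold coin in box 3 | the host opened box 2) = (1/3) / (3/8) = 8/9.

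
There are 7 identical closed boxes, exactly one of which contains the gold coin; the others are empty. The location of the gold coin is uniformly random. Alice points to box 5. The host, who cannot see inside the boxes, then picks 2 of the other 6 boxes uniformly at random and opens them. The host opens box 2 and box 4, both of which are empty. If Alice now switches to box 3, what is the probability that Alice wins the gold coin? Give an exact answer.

Because the host chose which boxes to open without knowing where the gold coin is, the choice is independent of the prize location. Learning that none of the 2 opened boxes holds the gold coin simply rules out those 2 locations and leaves the remaining 5 boxes still equally likely by symmetry.
So P(the gold coin in box 3) = 1/5.

1/5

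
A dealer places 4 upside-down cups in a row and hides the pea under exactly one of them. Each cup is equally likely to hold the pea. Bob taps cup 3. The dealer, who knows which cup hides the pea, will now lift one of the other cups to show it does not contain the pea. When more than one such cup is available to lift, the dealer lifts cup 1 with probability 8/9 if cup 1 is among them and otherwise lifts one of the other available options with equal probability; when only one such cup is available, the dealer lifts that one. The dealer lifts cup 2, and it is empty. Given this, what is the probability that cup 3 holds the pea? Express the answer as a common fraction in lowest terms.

1/12

Apply Bayes' rule, conditioning on where the pea actually is.
If it is under cup 1 (prior 1/4): cup 1 holds the prize so is unavailable; the dealer chooses uniformly among the 2 others, probability 1/2; weight (1/4)·(1/2) = 1/8.
If it is under cup 2 (prior 1/4): the dealer opened cup 2, so this case is ruled out; weight (1/4)·0 = 0.
If it is under cup 3 (prior 1/4): cup 1 is available but not opened; cup 2 gets probability (1 − 8/9)/2 = 1/18; weight (1/4)·(1/18) = 1/72.
If it is under cup 4 (prior 1/4): cup 1 is available but not opened, probability 1/9; weight (1/4)·(1/9) = 1/36.
The weights sum to 1/6.
So P(the pea under cup 3 | the dealer opened cup 2) = (1/72) / (1/6) = 1/12.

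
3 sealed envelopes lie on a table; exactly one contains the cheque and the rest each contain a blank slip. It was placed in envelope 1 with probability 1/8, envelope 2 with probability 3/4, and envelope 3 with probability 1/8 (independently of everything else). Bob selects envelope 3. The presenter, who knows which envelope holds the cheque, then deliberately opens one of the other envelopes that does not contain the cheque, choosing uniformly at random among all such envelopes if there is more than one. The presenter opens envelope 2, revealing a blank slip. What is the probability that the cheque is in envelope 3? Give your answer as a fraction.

Consider each possible location of the cheque in turn.
If it is in envelope 1 (prior 1/8): the presenter has no choice, probability 1; weight (1/8)·1 = 1/8.
If it is in envelope 2 (prior 3/4): the presenter opened envelope 2, so this case is ruled out; weight (3/4)·0 = 0.
If it is in envelope 3 (prior 1/8): the presenter has 2 equally likely choices, so probability 1/2; weight (1/8)·(1/2) = 1/16.
The weights sum to 3/16.
So P(the cheque in envelope 3 | the presenter opened envelope 2) = (1/16) / (3/16) = 1/3.

1/3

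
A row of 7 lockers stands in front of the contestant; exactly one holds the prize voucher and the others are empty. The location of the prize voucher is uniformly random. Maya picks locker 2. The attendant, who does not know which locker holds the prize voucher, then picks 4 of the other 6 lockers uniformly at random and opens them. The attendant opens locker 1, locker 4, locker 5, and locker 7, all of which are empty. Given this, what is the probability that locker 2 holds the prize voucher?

1/3

Because the attendant chose which lockers to open without knowing where the prize voucher is, the choice is independent of the prize location. Learning that none of the 4 opened lockers holds the prize voucher simply rules out those 4 locations and leaves the remaining 3 lockers still equally likely by symmetry.
So P(the prize voucher in locker 2) = 1/3.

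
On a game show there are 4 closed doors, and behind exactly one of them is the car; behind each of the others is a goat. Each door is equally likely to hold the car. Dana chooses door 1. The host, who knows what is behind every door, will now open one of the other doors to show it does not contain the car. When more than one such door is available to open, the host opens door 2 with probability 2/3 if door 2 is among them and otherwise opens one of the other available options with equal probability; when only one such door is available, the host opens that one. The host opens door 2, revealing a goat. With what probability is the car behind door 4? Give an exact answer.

Apply Bayes' rule, conditioning on where the car actually is.
If it is behind any of doors 1, 3, and 4 (prior 1/4 each): door 2 is available, opened with probability 2/3; weight (1/4)·(2/3) = 1/6 each.
If it is behind door 2 (prior 1/4): the host opened door 2, so this case is ruled out; weight (1/4)·0 = 0.
The weights sum to 1/2.
So P(the car behind door 4 | the host opened door 2) = (1/6) / (1/2) = 1/3.

1/3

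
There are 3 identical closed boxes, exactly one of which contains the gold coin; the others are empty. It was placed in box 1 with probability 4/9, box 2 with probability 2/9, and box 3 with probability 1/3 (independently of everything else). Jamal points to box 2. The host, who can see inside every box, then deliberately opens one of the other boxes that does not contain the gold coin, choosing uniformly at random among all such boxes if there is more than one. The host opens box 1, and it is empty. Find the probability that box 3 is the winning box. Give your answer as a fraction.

Consider each possible location of the gold coin in turn.
If it is in box 1 (prior 4/9): the host opened box 1, so this case is ruled out; weight (4/9)·0 = 0.
If it is in box 2 (prior 2/9): the host has 2 equally likely choices, so probability 1/2; weight (2/9)·(1/2) = 1/9.
If it is in box 3 (prior 1/3): the host has no choice, probability 1; weight (1/3)·1 = 1/3.
The weights sum to 4/9.
So P(the gold coin in box 3 | the host opened box 1) = (1/3) / (4/9) = 3/4.

3/4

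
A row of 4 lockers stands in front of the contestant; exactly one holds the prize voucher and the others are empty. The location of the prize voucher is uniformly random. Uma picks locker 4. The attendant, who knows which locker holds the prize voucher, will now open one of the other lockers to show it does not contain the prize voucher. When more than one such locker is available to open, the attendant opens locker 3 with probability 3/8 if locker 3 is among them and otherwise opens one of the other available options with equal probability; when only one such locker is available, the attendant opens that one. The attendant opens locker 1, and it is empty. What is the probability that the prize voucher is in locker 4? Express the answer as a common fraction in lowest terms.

Condition on the true location of the prize voucher.
If it is in locker 1 (prior 1/4): the attendant opened locker 1, so this case is ruled out; weight (1/4)·0 = 0.
If it is in locker 2 (prior 1/4): locker 3 is available but not opened, probability 5/8; weight (1/4)·(5/8) = 5/32.
If it is in locker 3 (prior 1/4): locker 3 holds the prize so is unavailable; the attendant chooses uniformly among the 2 others, probability 1/2; weight (1/4)·(1/2) = 1/8.
If it is in locker 4 (prior 1/4): locker 3 is available but not opened; locker 1 gets probability (1 − 3/8)/2 = 5/16; weight (1/4)·(5/16) = 5/64.
The weights sum to 23/64.
So P(the prize voucher in locker 4 | the attendant opened locker 1) = (5/64) / (23/64) = 5/23.

5/23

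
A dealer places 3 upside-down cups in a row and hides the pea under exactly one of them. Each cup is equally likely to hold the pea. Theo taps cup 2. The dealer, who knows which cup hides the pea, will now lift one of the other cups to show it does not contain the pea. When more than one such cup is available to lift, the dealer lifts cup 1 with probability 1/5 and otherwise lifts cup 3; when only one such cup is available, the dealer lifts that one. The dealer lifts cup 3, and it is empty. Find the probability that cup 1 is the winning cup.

5/9

Apply Bayes' rule, conditioning on where the pea actually is.
If it is under cup 1 (prior 1/3): only cup 3 is available, probability 1; weight (1/3)·1 = 1/3.
If it is under cup 2 (prior 1/3): cup 1 is available but not opened, probability 4/5; weight (1/3)·(4/5) = 4/15.
If it is under cup 3 (prior 1/3): the dealer opened cup 3, so this case is ruled out; weight (1/3)·0 = 0.
The weights sum to 3/5.
So P(the pea under cup 1 | the dealer opened cup 3) = (1/3) / (3/5) = 5/9.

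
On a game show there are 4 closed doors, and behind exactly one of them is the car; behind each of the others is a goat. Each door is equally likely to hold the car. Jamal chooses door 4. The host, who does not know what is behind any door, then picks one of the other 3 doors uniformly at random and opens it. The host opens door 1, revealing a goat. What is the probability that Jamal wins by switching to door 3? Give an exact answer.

Consider each possible location of the car in turn.
If it is behind door 1 (prior 1/4): the host opened door 1, so this case is ruled out; weight (1/4)·0 = 0.
If it is behind any of doors 2, 3, and 4 (prior 1/4 each): the host picks door 1 with probability 1/3 regardless, and it is not the prize; weight (1/4)·(1/3) = 1/12 each.
The weights sum to 1/4.
So P(the car behind door 3 | the host opened door 1) = (1/12) / (1/4) = 1/3.

1/3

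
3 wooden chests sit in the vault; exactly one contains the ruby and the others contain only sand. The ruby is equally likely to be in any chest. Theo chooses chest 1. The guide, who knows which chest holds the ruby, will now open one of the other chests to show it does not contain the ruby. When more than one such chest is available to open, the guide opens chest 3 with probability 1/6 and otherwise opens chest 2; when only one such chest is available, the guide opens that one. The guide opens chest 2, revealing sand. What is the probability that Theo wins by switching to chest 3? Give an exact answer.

Consider each possible location of the ruby in turn.
If it is in chest 1 (prior 1/3): chest 3 is available but not opened, probability 5/6; weight (1/3)·(5/6) = 5/18.
If it is in chest 2 (prior 1/3): the guide opened chest 2, so this case is ruled out; weight (1/3)·0 = 0.
If it is in chest 3 (prior 1/3): only chest 2 is available, probability 1; weight (1/3)·1 = 1/3.
The weights sum to 11/18.
So P(the ruby in chest 3 | the guide opened chest 2) = (1/3) / (11/18) = 6/11.

6/11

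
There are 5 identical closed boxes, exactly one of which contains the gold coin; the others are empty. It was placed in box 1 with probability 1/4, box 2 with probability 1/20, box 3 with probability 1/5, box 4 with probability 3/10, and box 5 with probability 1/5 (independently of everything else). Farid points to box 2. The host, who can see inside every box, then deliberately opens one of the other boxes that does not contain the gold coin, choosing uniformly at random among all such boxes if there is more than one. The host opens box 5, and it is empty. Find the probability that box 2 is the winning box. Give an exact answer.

Apply Bayes' rule, conditioning on where the gold coin actually is.
If it is in box 1 (prior 1/4): the host has 3 equally likely choices, so probability 1/3; weight (1/4)·(1/3) = 1/12.
If it is in box 2 (prior 1/20): the host has 4 equally likely choices, so probability 1/4; weight (1/20)·(1/4) = 1/80.
If it is in box 3 (prior 1/5): the host has 3 equally likely choices, so probability 1/3; weight (1/5)·(1/3) = 1/15.
If it is in box 4 (prior 3/10): the host has 3 equally likely choices, so probability 1/3; weight (3/10)·(1/3) = 1/10.
If it is in box 5 (prior 1/5): the host opened box 5, so this case is ruled out; weight (1/5)·0 = 0.
The weights sum to 21/80.
So P(the gold coin in box 2 | the host opened box 5) = (1/80) / (21/80) = 1/21.

1/21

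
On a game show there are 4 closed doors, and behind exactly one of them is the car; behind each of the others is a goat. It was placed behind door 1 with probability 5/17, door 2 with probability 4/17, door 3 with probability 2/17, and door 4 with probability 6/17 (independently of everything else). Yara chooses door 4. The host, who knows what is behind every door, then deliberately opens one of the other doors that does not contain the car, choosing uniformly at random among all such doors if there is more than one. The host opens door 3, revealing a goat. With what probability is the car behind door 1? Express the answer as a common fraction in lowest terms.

Consider each possible location of the car in turn.
If it is behind door 1 (prior 5/17): the host has 2 equally likely choices, so probability 1/2; weight (5/17)·(1/2) = 5/34.
If it is behind door 2 (prior 4/17): the host has 2 equally likely choices, so probability 1/2; weight (4/17)·(1/2) = 2/17.
If it is behind door 3 (prior 2/17): the host opened door 3, so this case is ruled out; weight (2/17)·0 = 0.
If it is behind door 4 (prior 6/17): the host has 3 equally likely choices, so probability 1/3; weight (6/17)·(1/3) = 2/17.
The weights sum to 13/34.
So P(the car behind door 1 | the host opened door 3) = (5/34) / (13/34) = 5/13.

5/13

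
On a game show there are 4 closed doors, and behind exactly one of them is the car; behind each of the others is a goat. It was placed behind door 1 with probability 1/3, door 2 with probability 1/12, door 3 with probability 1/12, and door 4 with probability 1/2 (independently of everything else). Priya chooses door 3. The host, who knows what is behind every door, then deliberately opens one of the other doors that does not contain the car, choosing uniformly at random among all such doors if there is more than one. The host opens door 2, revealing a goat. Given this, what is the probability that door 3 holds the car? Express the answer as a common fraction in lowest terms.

1/16

Apply Bayes' rule, conditioning on where the car actually is.
If it is behind door 1 (prior 1/3): the host has 2 equally likely choices, so probability 1/2; weight (1/3)·(1/2) = 1/6.
If it is behind door 2 (prior 1/12): the host opened door 2, so this case is ruled out; weight (1/12)·0 = 0.
If it is behind door 3 (prior 1/12): the host has 3 equally likely choices, so probability 1/3; weight (1/12)·(1/3) = 1/36.
If it is behind door 4 (prior 1/2): the host has 2 equally likely choices, so probability 1/2; weight (1/2)·(1/2) = 1/4.
The weights sum to 4/9.
So P(the car behind door 3 | the host opened door 2) = (1/36) / (4/9) = 1/16.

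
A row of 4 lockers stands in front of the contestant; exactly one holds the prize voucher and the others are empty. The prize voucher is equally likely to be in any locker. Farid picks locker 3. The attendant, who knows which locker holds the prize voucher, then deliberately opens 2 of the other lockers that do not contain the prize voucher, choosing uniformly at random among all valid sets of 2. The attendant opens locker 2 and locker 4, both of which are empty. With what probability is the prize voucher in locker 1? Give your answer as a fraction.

3/4

Condition on the true location of the prize voucher.
If it is in locker 1 (prior 1/4): the attendant has no choice, probability 1; weight (1/4)·1 = 1/4.
If it is in either of lockers 2 and 4 (prior 1/4 each): that locker was opened and seen not to hold the prize — ruled out; weight (1/4)·0 = 0 each.
If it is in locker 3 (prior 1/4): the attendant has 3 equally likely choices, so probability 1/3; weight (1/4)·(1/3) = 1/12.
The weights sum to 1/3.
So P(the prize voucher in locker 1 | the attendant opened locker 2 and locker 4) = (1/4) / (1/3) = 3/4.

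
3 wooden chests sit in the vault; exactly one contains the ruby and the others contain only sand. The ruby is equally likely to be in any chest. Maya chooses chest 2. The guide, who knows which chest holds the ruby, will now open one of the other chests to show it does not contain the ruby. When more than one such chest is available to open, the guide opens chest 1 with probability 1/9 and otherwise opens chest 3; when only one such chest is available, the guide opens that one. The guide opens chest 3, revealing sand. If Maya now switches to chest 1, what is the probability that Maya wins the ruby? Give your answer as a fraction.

9/17

Apply Bayes' rule, conditioning on where the ruby actually is.
If it is in chest 1 (prior 1/3): only chest 3 is available, probability 1; weight (1/3)·1 = 1/3.
If it is in chest 2 (prior 1/3): chest 1 is available but not opened, probability 8/9; weight (1/3)·(8/9) = 8/27.
If it is in chest 3 (prior 1/3): the guide opened chest 3, so this case is ruled out; weight (1/3)·0 = 0.
The weights sum to 17/27.
So P(the ruby in chest 1 | the guide opened chest 3) = (1/3) / (17/27) = 9/17.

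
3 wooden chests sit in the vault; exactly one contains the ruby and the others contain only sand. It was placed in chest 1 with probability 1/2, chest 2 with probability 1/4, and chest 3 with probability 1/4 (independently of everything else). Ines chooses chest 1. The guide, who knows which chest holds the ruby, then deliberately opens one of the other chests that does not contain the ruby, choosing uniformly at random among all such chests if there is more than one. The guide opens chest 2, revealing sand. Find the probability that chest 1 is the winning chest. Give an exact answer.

Condition on the true location of the ruby.
If it is in chest 1 (prior 1/2): the guide has 2 equally likely choices, so probability 1/2; weight (1/2)·(1/2) = 1/4.
If it is in chest 2 (prior 1/4): the guide opened chest 2, so this case is ruled out; weight (1/4)·0 = 0.
If it is in chest 3 (prior 1/4): the guide has no choice, probability 1; weight (1/4)·1 = 1/4.
The weights sum to 1/2.
So P(the ruby in chest 1 | the guide opened chest 2) = (1/4) / (1/2) = 1/2.

1/2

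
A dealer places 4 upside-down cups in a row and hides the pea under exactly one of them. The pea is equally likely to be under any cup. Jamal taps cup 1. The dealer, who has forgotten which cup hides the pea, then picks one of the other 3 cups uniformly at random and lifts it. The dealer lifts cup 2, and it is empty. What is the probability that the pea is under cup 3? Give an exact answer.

Consider each possible location of the pea in turn.
If it is under any of cups 1, 3, and 4 (prior 1/4 each): the dealer picks cup 2 with probability 1/3 regardless, and it is not the prize; weight (1/4)·(1/3) = 1/12 each.
If it is under cup 2 (prior 1/4): the dealer opened cup 2, so this case is ruled out; weight (1/4)·0 = 0.
The weights sum to 1/4.
So P(the pea under cup 3 | the dealer opened cup 2) = (1/12) / (1/4) = 1/3.

1/3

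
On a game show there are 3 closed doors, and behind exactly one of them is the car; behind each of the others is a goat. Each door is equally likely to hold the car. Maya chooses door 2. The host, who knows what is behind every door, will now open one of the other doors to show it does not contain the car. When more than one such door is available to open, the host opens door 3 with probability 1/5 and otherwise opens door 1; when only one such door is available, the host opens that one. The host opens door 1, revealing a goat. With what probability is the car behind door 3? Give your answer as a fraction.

Consider each possible location of the car in turn.
If it is behind door 1 (prior 1/3): the host opened door 1, so this case is ruled out; weight (1/3)·0 = 0.
If it is behind door 2 (prior 1/3): door 3 is available but not opened, probability 4/5; weight (1/3)·(4/5) = 4/15.
If it is behind door 3 (prior 1/3): only door 1 is available, probability 1; weight (1/3)·1 = 1/3.
The weights sum to 3/5.
So P(the car behind door 3 | the host opened door 1) = (1/3) / (3/5) = 5/9.

5/9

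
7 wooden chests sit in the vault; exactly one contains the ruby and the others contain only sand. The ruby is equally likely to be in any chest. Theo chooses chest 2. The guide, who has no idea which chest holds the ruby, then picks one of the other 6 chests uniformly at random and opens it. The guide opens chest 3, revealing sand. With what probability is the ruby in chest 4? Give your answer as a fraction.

1/6

Apply Bayes' rule, conditioning on where the ruby actually is.
If it is in any of chests 1, 2, 4, 5, 6, and 7 (prior 1/7 each): the guide picks chest 3 with probability 1/6 regardless, and it is not the prize; weight (1/7)·(1/6) = 1/42 each.
If it is in chest 3 (prior 1/7): the guide opened chest 3, so this case is ruled out; weight (1/7)·0 = 0.
The weights sum to 1/7.
So P(the ruby in chest 4 | the guide opened chest 3) = (1/42) / (1/7) = 1/6.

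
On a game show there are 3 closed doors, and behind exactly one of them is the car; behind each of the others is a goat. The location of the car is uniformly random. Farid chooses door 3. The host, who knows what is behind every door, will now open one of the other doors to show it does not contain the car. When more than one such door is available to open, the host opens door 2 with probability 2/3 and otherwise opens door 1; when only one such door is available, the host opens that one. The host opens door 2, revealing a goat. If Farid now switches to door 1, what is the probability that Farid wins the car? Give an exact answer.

Condition on the true location of the car.
If it is behind door 1 (prior 1/3): only door 2 is available, probability 1; weight (1/3)·1 = 1/3.
If it is behind door 2 (prior 1/3): the host opened door 2, so this case is ruled out; weight (1/3)·0 = 0.
If it is behind door 3 (prior 1/3): door 2 is available, opened with probability 2/3; weight (1/3)·(2/3) = 2/9.
The weights sum to 5/9.
So P(the car behind door 1 | the host opened door 2) = (1/3) / (5/9) = 3/5.

3/5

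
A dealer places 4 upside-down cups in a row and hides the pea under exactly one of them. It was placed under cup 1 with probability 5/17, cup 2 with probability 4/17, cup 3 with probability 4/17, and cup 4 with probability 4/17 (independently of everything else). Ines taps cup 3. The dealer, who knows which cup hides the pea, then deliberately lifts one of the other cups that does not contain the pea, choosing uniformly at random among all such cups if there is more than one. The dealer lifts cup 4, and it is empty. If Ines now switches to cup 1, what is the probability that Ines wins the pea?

Condition on the true location of the pea.
If it is under cup 1 (prior 5/17): the dealer has 2 equally likely choices, so probability 1/2; weight (5/17)·(1/2) = 5/34.
If it is under cup 2 (prior 4/17): the dealer has 2 equally likely choices, so probability 1/2; weight (4/17)·(1/2) = 2/17.
If it is under cup 3 (prior 4/17): the dealer has 3 equally likely choices, so probability 1/3; weight (4/17)·(1/3) = 4/51.
If it is under cup 4 (prior 4/17): the dealer opened cup 4, so this case is ruled out; weight (4/17)·0 = 0.
The weights sum to 35/102.
So P(the pea under cup 1 | the dealer opened cup 4) = (5/34) / (35/102) = 3/7.

3/7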